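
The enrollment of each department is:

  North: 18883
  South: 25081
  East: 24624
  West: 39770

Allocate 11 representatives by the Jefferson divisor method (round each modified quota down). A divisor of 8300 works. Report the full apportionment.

With modified divisor 8300: modified quotas North 2.275, South 3.022, East 2.967, West 4.792.
Rounding down: North 2, South 3, East 2, West 4 (total 11).

North 2, South 3, East 2, West 4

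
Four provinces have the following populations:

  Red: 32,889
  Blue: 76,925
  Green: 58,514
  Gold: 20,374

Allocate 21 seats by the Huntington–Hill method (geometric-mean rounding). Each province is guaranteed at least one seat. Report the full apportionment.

With divisor 9047: modified quotas Red 3.635, Blue 8.503, Green 6.468, Gold 2.252.
Geometric-mean thresholds: Red √(3·4)=3.464, Blue √(8·9)=8.485, Green √(6·7)=6.481, Gold √(2·3)=2.449.
Each quota rounded against its threshold gives Red 4, Blue 9, Green 6, Gold 2 (total 21).

Red 4, Blue 9, Green 6, Gold 2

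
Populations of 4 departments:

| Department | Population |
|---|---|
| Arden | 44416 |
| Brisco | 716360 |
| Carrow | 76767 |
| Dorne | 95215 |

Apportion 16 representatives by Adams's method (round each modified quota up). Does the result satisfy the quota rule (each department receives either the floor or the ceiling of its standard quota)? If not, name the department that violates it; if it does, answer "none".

Standard quotas: Arden 0.762, Brisco 12.288, Carrow 1.317, Dorne 1.633.
Adams allocation: Arden 1, Brisco 11, Carrow 2, Dorne 2.
Brisco has quota 12.288 (lower 12, upper 13) but receives 11 — outside the quota interval.

Brisco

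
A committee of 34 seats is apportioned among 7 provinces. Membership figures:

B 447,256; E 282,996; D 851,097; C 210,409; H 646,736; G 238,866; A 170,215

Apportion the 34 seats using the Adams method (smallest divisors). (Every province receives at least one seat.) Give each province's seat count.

Standard divisor 2847575/34 ≈ 83752.206; standard quotas: B 5.340, E 3.379, D 10.162, C 2.512, H 7.722, G 2.852, A 2.032.
Rounding up gives 6, 4, 11, 3, 8, 3, 3 = 38 seats, so the divisor must be adjusted.
With modified divisor 93400: modified quotas B 4.789, E 3.030, D 9.112, C 2.253, H 6.924, G 2.557, A 1.822.
Rounding up: B 5, E 4, D 10, C 3, H 7, G 3, A 2 (total 34).

B 5, E 4, D 10, C 3, H 7, G 3, A 2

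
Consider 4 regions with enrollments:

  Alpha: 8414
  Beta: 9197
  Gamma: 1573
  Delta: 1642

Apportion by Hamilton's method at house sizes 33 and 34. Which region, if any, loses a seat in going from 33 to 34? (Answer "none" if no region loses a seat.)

none

At 33 seats: Alpha 13, Beta 15, Gamma 2, Delta 3.
At 34 seats: Alpha 14, Beta 15, Gamma 2, Delta 3.
No region's allocation decreased.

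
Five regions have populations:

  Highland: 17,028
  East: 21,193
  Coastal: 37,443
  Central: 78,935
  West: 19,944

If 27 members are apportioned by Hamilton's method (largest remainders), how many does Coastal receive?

6

Total 174543; standard divisor 174543/27 ≈ 6464.556.
Standard quotas: Highland 2.6341, East 3.2783, Coastal 5.7920, Central 12.2104, West 3.0851.
Lower quotas: Highland 2, East 3, Coastal 5, Central 12, West 3 (sum 25, leaving 2 seats).
Remainders in descending order: Coastal 0.7920, Highland 0.6341, East 0.2783, Central 0.2104, West 0.0851.
The surplus seats go to Coastal, Highland.
Coastal receives 6.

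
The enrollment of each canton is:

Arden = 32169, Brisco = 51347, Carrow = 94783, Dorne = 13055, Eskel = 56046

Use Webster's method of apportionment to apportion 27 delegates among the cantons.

Arden 4, Brisco 6, Carrow 10, Dorne 1, Eskel 6

Standard divisor 247400/27 ≈ 9162.963; standard quotas: Arden 3.511, Brisco 5.604, Carrow 10.344, Dorne 1.425, Eskel 6.117.
Rounding to the nearest integer gives Arden 4, Brisco 6, Carrow 10, Dorne 1, Eskel 6 — total 27, matching the house size, so no adjustment is needed.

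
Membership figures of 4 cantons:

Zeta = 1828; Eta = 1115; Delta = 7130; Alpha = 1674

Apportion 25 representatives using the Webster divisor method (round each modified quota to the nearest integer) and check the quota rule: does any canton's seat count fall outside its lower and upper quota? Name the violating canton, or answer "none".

Standard quotas: Zeta 3.890, Eta 2.373, Delta 15.174, Alpha 3.563.
Webster allocation: Zeta 4, Eta 2, Delta 15, Alpha 4.
Every allocation lies between the lower and upper quota.

none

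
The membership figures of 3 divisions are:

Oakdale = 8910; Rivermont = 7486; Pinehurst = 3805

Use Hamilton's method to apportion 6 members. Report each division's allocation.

Standard divisor: 20201 ÷ 6 ≈ 3366.833.
Standard quotas: Oakdale 2.6464, Rivermont 2.2235, Pinehurst 1.1301.
Lower quotas: Oakdale 2, Rivermont 2, Pinehurst 1 (sum 5, leaving 1 seat).
Remainders in descending order: Oakdale 0.6464, Rivermont 0.2235, Pinehurst 0.1301.
Largest remainder: Oakdale receives the extra seat.

Oakdale 3, Rivermont 2, Pinehurst 1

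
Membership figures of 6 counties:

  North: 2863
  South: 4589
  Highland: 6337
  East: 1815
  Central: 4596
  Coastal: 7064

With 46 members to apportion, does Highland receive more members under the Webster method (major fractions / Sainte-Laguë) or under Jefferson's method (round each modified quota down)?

Jefferson

Webster: North 5, South 8, Highland 10, East 3, Central 8, Coastal 12.
Jefferson: North 4, South 8, Highland 11, East 3, Central 8, Coastal 12.
Highland gets 10 under Webster and 11 under Jefferson.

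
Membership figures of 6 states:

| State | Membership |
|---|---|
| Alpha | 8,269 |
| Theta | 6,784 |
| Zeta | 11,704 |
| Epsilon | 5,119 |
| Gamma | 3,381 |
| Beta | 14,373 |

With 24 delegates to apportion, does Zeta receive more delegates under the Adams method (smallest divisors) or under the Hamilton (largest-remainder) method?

Hamilton

Adams: Alpha 4, Theta 3, Zeta 5, Epsilon 3, Gamma 2, Beta 7.
Hamilton: Alpha 4, Theta 3, Zeta 6, Epsilon 2, Gamma 2, Beta 7.
Zeta gets 5 under Adams and 6 under Hamilton.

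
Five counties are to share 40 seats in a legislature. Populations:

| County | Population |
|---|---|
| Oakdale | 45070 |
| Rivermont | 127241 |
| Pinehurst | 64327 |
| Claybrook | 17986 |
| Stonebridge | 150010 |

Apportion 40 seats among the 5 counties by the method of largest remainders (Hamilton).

Oakdale 4, Rivermont 13, Pinehurst 6, Claybrook 2, Stonebridge 15

Standard divisor: 404634 ÷ 40 ≈ 10115.85.
Standard quotas: Oakdale 4.4554, Rivermont 12.5784, Pinehurst 6.3590, Claybrook 1.7780, Stonebridge 14.8292.
Lower quotas: Oakdale 4, Rivermont 12, Pinehurst 6, Claybrook 1, Stonebridge 14 (sum 37, leaving 3 seats).
Remainders in descending order: Stonebridge 0.8292, Claybrook 0.7780, Rivermont 0.5784, Oakdale 0.4554, Pinehurst 0.3590.
Largest remainders: Stonebridge, Claybrook, Rivermont receive the extra seats.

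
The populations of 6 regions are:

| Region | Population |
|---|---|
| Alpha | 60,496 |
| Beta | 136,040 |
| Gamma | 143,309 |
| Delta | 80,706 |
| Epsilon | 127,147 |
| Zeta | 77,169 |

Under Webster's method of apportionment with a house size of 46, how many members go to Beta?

10

Standard divisor 624867/46 ≈ 13584.065; standard quotas: Alpha 4.453, Beta 10.015, Gamma 10.550, Delta 5.941, Epsilon 9.360, Zeta 5.681.
Rounding to the nearest integer gives Alpha 4, Beta 10, Gamma 11, Delta 6, Epsilon 9, Zeta 6 — total 46, matching the house size, so no adjustment is needed.
Beta receives 10.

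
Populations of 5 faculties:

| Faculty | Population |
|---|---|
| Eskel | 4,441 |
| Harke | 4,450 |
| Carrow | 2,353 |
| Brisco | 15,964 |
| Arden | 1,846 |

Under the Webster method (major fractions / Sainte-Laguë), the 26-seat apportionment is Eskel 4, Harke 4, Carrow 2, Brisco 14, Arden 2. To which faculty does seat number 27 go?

Brisco

Priority for the next seat is population ÷ (current seats + 0.5).
Priorities: Eskel 986.889, Harke 988.889, Carrow 941.200, Brisco 1100.966, Arden 738.400.
Highest priority: Brisco.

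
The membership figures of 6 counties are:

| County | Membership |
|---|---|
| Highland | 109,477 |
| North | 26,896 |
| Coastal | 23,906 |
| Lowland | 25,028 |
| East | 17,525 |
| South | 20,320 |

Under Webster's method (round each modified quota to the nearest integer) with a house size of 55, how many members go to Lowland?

6

Standard divisor 223152/55 ≈ 4057.309; standard quotas: Highland 26.983, North 6.629, Coastal 5.892, Lowland 6.169, East 4.319, South 5.008.
Rounding to the nearest integer gives Highland 27, North 7, Coastal 6, Lowland 6, East 4, South 5 — total 55, matching the house size, so no adjustment is needed.
Lowland receives 6.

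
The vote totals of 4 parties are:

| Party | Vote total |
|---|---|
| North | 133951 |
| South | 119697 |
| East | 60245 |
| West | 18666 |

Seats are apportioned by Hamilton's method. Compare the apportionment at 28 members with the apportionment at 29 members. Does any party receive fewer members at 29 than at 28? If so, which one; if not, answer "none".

none

At 28 seats: North 11, South 10, East 5, West 2.
At 29 seats: North 12, South 10, East 5, West 2.
No party's allocation decreased.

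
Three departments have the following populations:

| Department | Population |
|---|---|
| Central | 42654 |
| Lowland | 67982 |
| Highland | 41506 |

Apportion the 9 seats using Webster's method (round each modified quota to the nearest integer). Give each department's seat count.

Standard divisor 152142/9 ≈ 16904.667; standard quotas: Central 2.523, Lowland 4.021, Highland 2.455.
Rounding to the nearest integer gives Central 3, Lowland 4, Highland 2 — total 9, matching the house size, so no adjustment is needed.

Central 3, Lowland 4, Highland 2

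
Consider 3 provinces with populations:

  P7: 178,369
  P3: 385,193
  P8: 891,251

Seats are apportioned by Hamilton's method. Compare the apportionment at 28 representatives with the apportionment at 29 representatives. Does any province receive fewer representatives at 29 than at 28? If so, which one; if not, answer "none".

P7

At 28 seats: P7 4, P3 7, P8 17.
At 29 seats: P7 3, P3 8, P8 18.
P7 drops from 4 to 3.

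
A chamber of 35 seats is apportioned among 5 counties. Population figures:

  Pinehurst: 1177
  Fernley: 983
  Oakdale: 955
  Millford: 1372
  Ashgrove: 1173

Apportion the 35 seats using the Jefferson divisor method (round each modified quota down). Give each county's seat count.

Standard divisor 5660/35 ≈ 161.714; standard quotas: Pinehurst 7.278, Fernley 6.079, Oakdale 5.905, Millford 8.484, Ashgrove 7.254.
Rounding down gives 7, 6, 5, 8, 7 = 33 seats, so the divisor must be adjusted.
With modified divisor 150: modified quotas Pinehurst 7.847, Fernley 6.553, Oakdale 6.367, Millford 9.147, Ashgrove 7.820.
Rounding down: Pinehurst 7, Fernley 6, Oakdale 6, Millford 9, Ashgrove 7 (total 35).

Pinehurst 7, Fernley 6, Oakdale 6, Millford 9, Ashgrove 7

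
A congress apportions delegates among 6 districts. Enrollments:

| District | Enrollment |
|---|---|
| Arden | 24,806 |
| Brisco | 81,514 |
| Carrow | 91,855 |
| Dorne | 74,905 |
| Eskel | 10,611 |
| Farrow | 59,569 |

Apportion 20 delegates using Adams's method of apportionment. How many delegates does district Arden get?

2

Standard divisor 343260/20 ≈ 17163; standard quotas: Arden 1.445, Brisco 4.749, Carrow 5.352, Dorne 4.364, Eskel 0.618, Farrow 3.471.
Rounding up gives 2, 5, 6, 5, 1, 4 = 23 seats, so the divisor must be adjusted.
With modified divisor 20100: modified quotas Arden 1.234, Brisco 4.055, Carrow 4.570, Dorne 3.727, Eskel 0.528, Farrow 2.964.
Rounding up: Arden 2, Brisco 5, Carrow 5, Dorne 4, Eskel 1, Farrow 3 (total 20).
Arden receives 2.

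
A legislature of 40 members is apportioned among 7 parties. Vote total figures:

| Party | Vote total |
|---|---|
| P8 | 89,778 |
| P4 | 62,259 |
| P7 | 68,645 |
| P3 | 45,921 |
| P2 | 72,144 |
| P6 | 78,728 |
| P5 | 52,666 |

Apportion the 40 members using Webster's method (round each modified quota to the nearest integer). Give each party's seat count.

P8 8, P4 5, P7 6, P3 4, P2 6, P6 7, P5 4

Standard divisor 470141/40 ≈ 11753.525; standard quotas: P8 7.638, P4 5.297, P7 5.840, P3 3.907, P2 6.138, P6 6.698, P5 4.481.
Rounding to the nearest integer gives P8 8, P4 5, P7 6, P3 4, P2 6, P6 7, P5 4 — total 40, matching the house size, so no adjustment is needed.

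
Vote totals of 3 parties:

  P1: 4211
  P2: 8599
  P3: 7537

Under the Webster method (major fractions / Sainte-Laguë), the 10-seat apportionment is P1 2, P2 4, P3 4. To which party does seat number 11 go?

Priority for the next seat is population ÷ (current seats + 0.5).
Priorities: P1 1684.400, P2 1910.889, P3 1674.889.
Highest priority: P2.

P2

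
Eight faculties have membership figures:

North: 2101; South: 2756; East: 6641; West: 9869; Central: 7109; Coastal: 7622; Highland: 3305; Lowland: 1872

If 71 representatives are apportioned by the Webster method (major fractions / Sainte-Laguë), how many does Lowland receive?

Standard divisor 41275/71 ≈ 581.338; standard quotas: North 3.614, South 4.741, East 11.424, West 16.976, Central 12.229, Coastal 13.111, Highland 5.685, Lowland 3.220.
Rounding to the nearest integer gives North 4, South 5, East 11, West 17, Central 12, Coastal 13, Highland 6, Lowland 3 — total 71, matching the house size, so no adjustment is needed.
Lowland receives 3.

3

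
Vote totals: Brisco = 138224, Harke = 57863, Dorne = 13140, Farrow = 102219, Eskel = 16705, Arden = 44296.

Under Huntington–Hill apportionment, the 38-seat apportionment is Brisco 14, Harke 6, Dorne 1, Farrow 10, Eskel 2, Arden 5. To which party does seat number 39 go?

Priority for the next seat is population ÷ (√(s·(s+1))).
Priorities: Brisco 9538.362, Harke 8928.455, Dorne 9291.383, Farrow 9746.199, Eskel 6819.788, Arden 8087.306.
Highest priority: Farrow.

Farrow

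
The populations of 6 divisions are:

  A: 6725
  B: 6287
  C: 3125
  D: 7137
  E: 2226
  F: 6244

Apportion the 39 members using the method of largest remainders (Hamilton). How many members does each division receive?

A 8; B 8; C 4; D 9; E 3; F 7

Standard divisor: 31744 ÷ 39 ≈ 813.949.
Standard quotas: A 8.2622, B 7.7241, C 3.8393, D 8.7684, E 2.7348, F 7.6712.
Lower quotas: A 8, B 7, C 3, D 8, E 2, F 7 (sum 35, leaving 4 seats).
Remainders in descending order: C 0.8393, D 0.7684, E 0.7348, B 0.7241, F 0.6712, A 0.2622.
Largest remainders: C, D, E, B receive the extra seats.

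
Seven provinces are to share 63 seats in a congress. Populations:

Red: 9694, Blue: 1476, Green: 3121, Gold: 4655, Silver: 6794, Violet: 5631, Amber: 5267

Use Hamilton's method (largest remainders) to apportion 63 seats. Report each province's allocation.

The standard divisor is 36638/63 ≈ 581.556.
Standard quotas: Red 16.6691, Blue 2.5380, Green 5.3666, Gold 8.0044, Silver 11.6825, Violet 9.6827, Amber 9.0567.
Lower quotas: Red 16, Blue 2, Green 5, Gold 8, Silver 11, Violet 9, Amber 9 (sum 60, leaving 3 seats).
Remainders in descending order: Violet 0.6827, Silver 0.6825, Red 0.6691, Blue 0.5380, Green 0.3666, Amber 0.0567, Gold 0.0044.
The surplus seats go to Violet, Silver, Red.

Red: 17, Blue: 2, Green: 5, Gold: 8, Silver: 12, Violet: 10, Amber: 9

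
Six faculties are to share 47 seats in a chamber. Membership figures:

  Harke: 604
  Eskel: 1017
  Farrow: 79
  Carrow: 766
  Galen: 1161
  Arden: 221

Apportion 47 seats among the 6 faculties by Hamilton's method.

The standard divisor is 3848/47 ≈ 81.872.
Standard quotas: Harke 7.377, Eskel 12.422, Farrow 0.965, Carrow 9.356, Galen 14.181, Arden 2.699.
Lower quotas: Harke 7, Eskel 12, Farrow 0, Carrow 9, Galen 14, Arden 2 (sum 44, leaving 3 seats).
Remainders in descending order: Farrow 0.965, Arden 0.699, Eskel 0.422, Harke 0.377, Carrow 0.356, Galen 0.181.
Largest remainders: Farrow, Arden, Eskel receive the extra seats.

Harke=7; Eskel=13; Farrow=1; Carrow=9; Galen=14; Arden=3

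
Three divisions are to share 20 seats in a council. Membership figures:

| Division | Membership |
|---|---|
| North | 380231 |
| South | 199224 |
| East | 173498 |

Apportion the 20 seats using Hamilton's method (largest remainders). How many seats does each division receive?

North=10, South=5, East=5

Total 752953; standard divisor 752953/20 ≈ 37647.65.
Standard quotas: North 10.0997, South 5.2918, East 4.6085.
Lower quotas: North 10, South 5, East 4 (sum 19, leaving 1 seat).
Remainders in descending order: East 0.6085, South 0.2918, North 0.0997.
The surplus seat goes to East.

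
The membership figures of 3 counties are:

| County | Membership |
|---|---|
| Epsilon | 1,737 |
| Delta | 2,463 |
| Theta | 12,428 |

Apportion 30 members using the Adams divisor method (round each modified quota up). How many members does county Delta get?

Standard divisor 16628/30 ≈ 554.267; standard quotas: Epsilon 3.134, Delta 4.444, Theta 22.422.
Rounding up gives 4, 5, 23 = 32 seats, so the divisor must be adjusted.
With modified divisor 590: modified quotas Epsilon 2.944, Delta 4.175, Theta 21.064.
Rounding up: Epsilon 3, Delta 5, Theta 22 (total 30).
Delta receives 5.

5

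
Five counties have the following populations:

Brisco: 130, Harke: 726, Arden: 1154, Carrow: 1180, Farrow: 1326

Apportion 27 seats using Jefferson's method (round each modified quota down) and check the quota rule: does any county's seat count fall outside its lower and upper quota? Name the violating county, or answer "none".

Standard quotas: Brisco 0.777, Harke 4.341, Arden 6.899, Carrow 7.055, Farrow 7.928.
Jefferson allocation: Brisco 0, Harke 4, Arden 7, Carrow 8, Farrow 8.
Every allocation lies between the lower and upper quota.

none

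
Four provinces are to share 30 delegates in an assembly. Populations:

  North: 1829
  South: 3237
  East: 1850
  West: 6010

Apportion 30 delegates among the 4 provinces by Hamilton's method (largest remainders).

North 4, South 8, East 4, West 14

The standard divisor is 12926/30 ≈ 430.867.
Standard quotas: North 4.2449, South 7.5128, East 4.2937, West 13.9486.
Lower quotas: North 4, South 7, East 4, West 13 (sum 28, leaving 2 seats).
Remainders in descending order: West 0.9486, South 0.5128, East 0.2937, North 0.2449.
Largest remainders: West, South receive the extra seats.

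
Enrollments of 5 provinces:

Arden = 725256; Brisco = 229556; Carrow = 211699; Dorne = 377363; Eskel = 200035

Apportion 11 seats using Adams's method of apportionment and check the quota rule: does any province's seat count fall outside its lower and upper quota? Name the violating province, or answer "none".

Standard quotas: Arden 4.575, Brisco 1.448, Carrow 1.335, Dorne 2.380, Eskel 1.262.
Adams allocation: Arden 4, Brisco 2, Carrow 2, Dorne 2, Eskel 1.
Every allocation lies between the lower and upper quota.

none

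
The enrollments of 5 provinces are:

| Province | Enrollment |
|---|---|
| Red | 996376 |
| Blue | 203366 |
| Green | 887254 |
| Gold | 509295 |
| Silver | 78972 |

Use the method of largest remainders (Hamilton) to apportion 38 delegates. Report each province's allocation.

Red=14, Blue=3, Green=13, Gold=7, Silver=1

The standard divisor is 2675263/38 ≈ 70401.658.
Standard quotas: Red 14.1527, Blue 2.8887, Green 12.6027, Gold 7.2341, Silver 1.1217.
Lower quotas: Red 14, Blue 2, Green 12, Gold 7, Silver 1 (sum 36, leaving 2 seats).
Remainders in descending order: Blue 0.8887, Green 0.6027, Gold 0.2341, Red 0.1527, Silver 0.1217.
Largest remainders: Blue, Green receive the extra seats.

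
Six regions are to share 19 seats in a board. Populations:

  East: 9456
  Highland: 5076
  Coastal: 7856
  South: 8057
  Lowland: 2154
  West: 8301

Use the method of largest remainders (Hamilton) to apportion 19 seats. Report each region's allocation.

East 4; Highland 2; Coastal 4; South 4; Lowland 1; West 4

Standard divisor: 40900 ÷ 19 ≈ 2152.632.
Standard quotas: East 4.3928, Highland 2.3580, Coastal 3.6495, South 3.7429, Lowland 1.0006, West 3.8562.
Lower quotas: East 4, Highland 2, Coastal 3, South 3, Lowland 1, West 3 (sum 16, leaving 3 seats).
Remainders in descending order: West 0.8562, South 0.7429, Coastal 0.6495, East 0.3928, Highland 0.3580, Lowland 0.0006.
The surplus seats go to West, South, Coastal.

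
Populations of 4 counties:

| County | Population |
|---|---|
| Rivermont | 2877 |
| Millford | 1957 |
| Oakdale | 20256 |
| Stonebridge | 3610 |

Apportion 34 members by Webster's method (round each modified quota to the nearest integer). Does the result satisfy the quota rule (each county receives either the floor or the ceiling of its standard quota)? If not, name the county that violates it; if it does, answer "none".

Oakdale

Standard quotas: Rivermont 3.408, Millford 2.318, Oakdale 23.997, Stonebridge 4.277.
Webster allocation: Rivermont 3, Millford 2, Oakdale 25, Stonebridge 4.
Oakdale has quota 23.997 (lower 23, upper 24) but receives 25 — outside the quota interval.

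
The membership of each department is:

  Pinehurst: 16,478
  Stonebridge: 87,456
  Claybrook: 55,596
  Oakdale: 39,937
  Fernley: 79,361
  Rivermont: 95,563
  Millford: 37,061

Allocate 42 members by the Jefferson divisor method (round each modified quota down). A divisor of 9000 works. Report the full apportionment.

With modified divisor 9000: modified quotas Pinehurst 1.831, Stonebridge 9.717, Claybrook 6.177, Oakdale 4.437, Fernley 8.818, Rivermont 10.618, Millford 4.118.
Rounding down: Pinehurst 1, Stonebridge 9, Claybrook 6, Oakdale 4, Fernley 8, Rivermont 10, Millford 4 (total 42).

Pinehurst: 1, Stonebridge: 9, Claybrook: 6, Oakdale: 4, Fernley: 8, Rivermont: 10, Millford: 4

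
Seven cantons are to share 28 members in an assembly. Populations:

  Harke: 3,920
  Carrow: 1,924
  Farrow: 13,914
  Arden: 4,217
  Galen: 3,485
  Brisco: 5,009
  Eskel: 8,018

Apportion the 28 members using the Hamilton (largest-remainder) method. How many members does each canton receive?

The standard divisor is 40487/28 ≈ 1445.964.
Standard quotas: Harke 2.7110, Carrow 1.3306, Farrow 9.6226, Arden 2.9164, Galen 2.4102, Brisco 3.4641, Eskel 5.5451.
Lower quotas: Harke 2, Carrow 1, Farrow 9, Arden 2, Galen 2, Brisco 3, Eskel 5 (sum 24, leaving 4 seats).
Remainders in descending order: Arden 0.9164, Harke 0.7110, Farrow 0.6226, Eskel 0.5451, Brisco 0.4641, Galen 0.4102, Carrow 0.3306.
The surplus seats go to Arden, Harke, Farrow, Eskel.

Harke 3; Carrow 1; Farrow 10; Arden 3; Galen 2; Brisco 3; Eskel 6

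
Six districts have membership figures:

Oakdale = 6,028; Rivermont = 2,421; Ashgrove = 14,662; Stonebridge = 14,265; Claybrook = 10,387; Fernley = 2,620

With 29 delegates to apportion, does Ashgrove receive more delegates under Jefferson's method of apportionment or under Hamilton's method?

Jefferson

Jefferson: Oakdale 3, Rivermont 1, Ashgrove 9, Stonebridge 9, Claybrook 6, Fernley 1.
Hamilton: Oakdale 4, Rivermont 1, Ashgrove 8, Stonebridge 8, Claybrook 6, Fernley 2.
Ashgrove gets 9 under Jefferson and 8 under Hamilton.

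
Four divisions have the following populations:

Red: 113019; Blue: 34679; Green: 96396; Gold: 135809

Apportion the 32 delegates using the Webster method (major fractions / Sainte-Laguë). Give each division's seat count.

Standard divisor 379903/32 ≈ 11871.969; standard quotas: Red 9.520, Blue 2.921, Green 8.120, Gold 11.439.
Rounding to the nearest integer gives Red 10, Blue 3, Green 8, Gold 11 — total 32, matching the house size, so no adjustment is needed.

Red 10; Blue 3; Green 8; Gold 11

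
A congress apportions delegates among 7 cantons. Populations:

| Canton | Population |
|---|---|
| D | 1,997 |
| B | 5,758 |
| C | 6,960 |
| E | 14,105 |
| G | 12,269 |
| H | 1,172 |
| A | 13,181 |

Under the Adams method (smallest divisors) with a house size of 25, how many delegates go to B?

3

Standard divisor 55442/25 ≈ 2217.68; standard quotas: D 0.900, B 2.596, C 3.138, E 6.360, G 5.532, H 0.528, A 5.944.
Rounding up gives 1, 3, 4, 7, 6, 1, 6 = 28 seats, so the divisor must be adjusted.
With modified divisor 2500: modified quotas D 0.799, B 2.303, C 2.784, E 5.642, G 4.908, H 0.469, A 5.272.
Rounding up: D 1, B 3, C 3, E 6, G 5, H 1, A 6 (total 25).
B receives 3.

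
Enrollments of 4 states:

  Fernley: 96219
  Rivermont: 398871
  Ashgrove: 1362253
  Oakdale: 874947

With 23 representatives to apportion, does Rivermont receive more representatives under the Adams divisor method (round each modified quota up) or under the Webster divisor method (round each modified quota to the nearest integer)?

Adams

Adams: Fernley 1, Rivermont 4, Ashgrove 11, Oakdale 7.
Webster: Fernley 1, Rivermont 3, Ashgrove 12, Oakdale 7.
Rivermont gets 4 under Adams and 3 under Webster.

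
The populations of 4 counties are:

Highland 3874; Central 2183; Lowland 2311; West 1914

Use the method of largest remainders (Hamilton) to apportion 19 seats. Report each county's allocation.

Highland=7, Central=4, Lowland=4, West=4

Standard divisor: 10282 ÷ 19 ≈ 541.158.
Standard quotas: Highland 7.159, Central 4.034, Lowland 4.270, West 3.537.
Lower quotas: Highland 7, Central 4, Lowland 4, West 3 (sum 18, leaving 1 seat).
Remainders in descending order: West 0.537, Lowland 0.270, Highland 0.159, Central 0.034.
The surplus seat goes to West.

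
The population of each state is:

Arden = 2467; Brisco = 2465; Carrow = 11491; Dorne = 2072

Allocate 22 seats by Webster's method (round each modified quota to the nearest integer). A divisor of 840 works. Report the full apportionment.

With modified divisor 840: modified quotas Arden 2.937, Brisco 2.935, Carrow 13.680, Dorne 2.467.
Rounding to the nearest integer: Arden 3, Brisco 3, Carrow 14, Dorne 2 (total 22).

Arden=3, Brisco=3, Carrow=14, Dorne=2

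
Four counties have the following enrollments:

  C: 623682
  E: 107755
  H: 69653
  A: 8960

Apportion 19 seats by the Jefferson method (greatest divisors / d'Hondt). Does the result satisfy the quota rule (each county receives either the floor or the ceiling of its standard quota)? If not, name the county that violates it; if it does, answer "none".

Standard quotas: C 14.629, E 2.527, H 1.634, A 0.210.
Jefferson allocation: C 16, E 2, H 1, A 0.
C has quota 14.629 (lower 14, upper 15) but receives 16 — outside the quota interval.

C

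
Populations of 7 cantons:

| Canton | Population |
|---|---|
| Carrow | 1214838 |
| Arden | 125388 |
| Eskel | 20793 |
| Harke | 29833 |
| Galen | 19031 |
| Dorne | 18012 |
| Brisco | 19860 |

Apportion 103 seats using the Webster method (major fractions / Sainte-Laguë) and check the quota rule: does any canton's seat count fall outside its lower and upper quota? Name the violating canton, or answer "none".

Carrow

Standard quotas: Carrow 86.429, Arden 8.921, Eskel 1.479, Harke 2.122, Galen 1.354, Dorne 1.281, Brisco 1.413.
Webster allocation: Carrow 88, Arden 9, Eskel 1, Harke 2, Galen 1, Dorne 1, Brisco 1.
Carrow has quota 86.429 (lower 86, upper 87) but receives 88 — outside the quota interval.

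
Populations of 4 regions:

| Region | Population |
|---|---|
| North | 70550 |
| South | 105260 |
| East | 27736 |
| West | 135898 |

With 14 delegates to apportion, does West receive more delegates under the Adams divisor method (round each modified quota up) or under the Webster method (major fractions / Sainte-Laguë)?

Webster

Adams: North 3, South 4, East 2, West 5.
Webster: North 3, South 4, East 1, West 6.
West gets 5 under Adams and 6 under Webster.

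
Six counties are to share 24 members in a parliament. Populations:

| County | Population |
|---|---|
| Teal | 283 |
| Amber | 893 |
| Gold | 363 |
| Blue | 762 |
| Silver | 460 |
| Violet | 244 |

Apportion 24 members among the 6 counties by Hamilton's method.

Total 3005; standard divisor 3005/24 ≈ 125.208.
Standard quotas: Teal 2.260, Amber 7.132, Gold 2.899, Blue 6.086, Silver 3.674, Violet 1.949.
Lower quotas: Teal 2, Amber 7, Gold 2, Blue 6, Silver 3, Violet 1 (sum 21, leaving 3 seats).
Remainders in descending order: Violet 0.949, Gold 0.899, Silver 0.674, Teal 0.260, Amber 0.132, Blue 0.086.
The surplus seats go to Violet, Gold, Silver.

Teal=2, Amber=7, Gold=3, Blue=6, Silver=4, Violet=2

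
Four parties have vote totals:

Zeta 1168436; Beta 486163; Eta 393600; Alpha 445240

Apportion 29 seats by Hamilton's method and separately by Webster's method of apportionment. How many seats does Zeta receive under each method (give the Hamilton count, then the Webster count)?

Hamilton: Zeta 14, Beta 6, Eta 4, Alpha 5.
Webster: Zeta 13, Beta 6, Eta 5, Alpha 5.
Zeta gets 14 under Hamilton and 13 under Webster.

14 and 13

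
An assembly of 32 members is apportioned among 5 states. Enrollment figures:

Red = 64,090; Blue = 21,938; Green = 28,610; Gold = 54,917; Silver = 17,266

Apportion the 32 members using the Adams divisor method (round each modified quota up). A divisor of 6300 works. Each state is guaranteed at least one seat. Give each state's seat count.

Red: 11, Blue: 4, Green: 5, Gold: 9, Silver: 3

With modified divisor 6300: modified quotas Red 10.173, Blue 3.482, Green 4.541, Gold 8.717, Silver 2.741.
Rounding up: Red 11, Blue 4, Green 5, Gold 9, Silver 3 (total 32).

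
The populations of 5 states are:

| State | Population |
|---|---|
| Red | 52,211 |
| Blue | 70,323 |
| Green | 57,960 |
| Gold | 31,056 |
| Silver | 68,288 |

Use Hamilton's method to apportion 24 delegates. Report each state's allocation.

Red 4, Blue 6, Green 5, Gold 3, Silver 6

The standard divisor is 279838/24 ≈ 11659.917.
Standard quotas: Red 4.4778, Blue 6.0312, Green 4.9709, Gold 2.6635, Silver 5.8566.
Lower quotas: Red 4, Blue 6, Green 4, Gold 2, Silver 5 (sum 21, leaving 3 seats).
Remainders in descending order: Green 0.9709, Silver 0.8566, Gold 0.6635, Red 0.4778, Blue 0.0312.
Largest remainders: Green, Silver, Gold receive the extra seats.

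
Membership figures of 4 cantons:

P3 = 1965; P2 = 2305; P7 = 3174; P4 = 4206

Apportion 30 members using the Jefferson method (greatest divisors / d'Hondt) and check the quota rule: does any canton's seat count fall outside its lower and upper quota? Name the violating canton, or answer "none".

Standard quotas: P3 5.060, P2 5.936, P7 8.173, P4 10.831.
Jefferson allocation: P3 5, P2 6, P7 8, P4 11.
Every allocation lies between the lower and upper quota.

none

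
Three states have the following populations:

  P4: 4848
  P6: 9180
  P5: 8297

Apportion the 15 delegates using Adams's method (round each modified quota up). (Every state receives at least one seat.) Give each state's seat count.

Standard divisor 22325/15 ≈ 1488.333; standard quotas: P4 3.257, P6 6.168, P5 5.575.
Rounding up gives 4, 7, 6 = 17 seats, so the divisor must be adjusted.
With modified divisor 1640: modified quotas P4 2.956, P6 5.598, P5 5.059.
Rounding up: P4 3, P6 6, P5 6 (total 15).

P4 3; P6 6; P5 6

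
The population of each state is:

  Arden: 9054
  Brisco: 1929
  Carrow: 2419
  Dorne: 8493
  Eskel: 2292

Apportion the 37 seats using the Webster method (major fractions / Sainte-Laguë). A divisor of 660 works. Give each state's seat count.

Arden 14, Brisco 3, Carrow 4, Dorne 13, Eskel 3

With modified divisor 660: modified quotas Arden 13.718, Brisco 2.923, Carrow 3.665, Dorne 12.868, Eskel 3.473.
Rounding to the nearest integer: Arden 14, Brisco 3, Carrow 4, Dorne 13, Eskel 3 (total 37).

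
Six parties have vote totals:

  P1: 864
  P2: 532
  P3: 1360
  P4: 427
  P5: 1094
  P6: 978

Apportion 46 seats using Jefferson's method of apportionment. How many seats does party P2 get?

Standard divisor 5255/46 ≈ 114.239; standard quotas: P1 7.563, P2 4.657, P3 11.905, P4 3.738, P5 9.576, P6 8.561.
Rounding down gives 7, 4, 11, 3, 9, 8 = 42 seats, so the divisor must be adjusted.
With modified divisor 107.4: modified quotas P1 8.045, P2 4.953, P3 12.663, P4 3.976, P5 10.186, P6 9.106.
Rounding down: P1 8, P2 4, P3 12, P4 3, P5 10, P6 9 (total 46).
P2 receives 4.

4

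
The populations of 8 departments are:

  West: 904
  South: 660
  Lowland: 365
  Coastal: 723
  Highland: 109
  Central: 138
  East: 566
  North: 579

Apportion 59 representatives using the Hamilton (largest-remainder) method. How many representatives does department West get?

13

Total 4044; standard divisor 4044/59 ≈ 68.542.
Standard quotas: West 13.189, South 9.629, Lowland 5.325, Coastal 10.548, Highland 1.590, Central 2.013, East 8.258, North 8.447.
Lower quotas: West 13, South 9, Lowland 5, Coastal 10, Highland 1, Central 2, East 8, North 8 (sum 56, leaving 3 seats).
Remainders in descending order: South 0.629, Highland 0.590, Coastal 0.548, North 0.447, Lowland 0.325, East 0.258, West 0.189, Central 0.013.
Largest remainders: South, Highland, Coastal receive the extra seats.
West receives 13.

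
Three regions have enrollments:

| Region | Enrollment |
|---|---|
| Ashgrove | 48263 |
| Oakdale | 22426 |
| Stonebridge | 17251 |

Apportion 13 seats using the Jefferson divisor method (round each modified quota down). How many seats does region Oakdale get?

Standard divisor 87940/13 ≈ 6764.615; standard quotas: Ashgrove 7.135, Oakdale 3.315, Stonebridge 2.550.
Rounding down gives 7, 3, 2 = 12 seats, so the divisor must be adjusted.
With modified divisor 5900: modified quotas Ashgrove 8.180, Oakdale 3.801, Stonebridge 2.924.
Rounding down: Ashgrove 8, Oakdale 3, Stonebridge 2 (total 13).
Oakdale receives 3.

3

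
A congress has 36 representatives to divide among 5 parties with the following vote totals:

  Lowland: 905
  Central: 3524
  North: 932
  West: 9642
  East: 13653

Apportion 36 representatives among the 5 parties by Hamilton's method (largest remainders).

Lowland 1; Central 5; North 1; West 12; East 17

Standard divisor: 28656 ÷ 36 = 796.
Standard quotas: Lowland 1.1369, Central 4.4271, North 1.1709, West 12.1131, East 17.1520.
Lower quotas: Lowland 1, Central 4, North 1, West 12, East 17 (sum 35, leaving 1 seat).
Remainders in descending order: Central 0.4271, North 0.1709, East 0.1520, Lowland 0.1369, West 0.1131.
Largest remainder: Central receives the extra seat.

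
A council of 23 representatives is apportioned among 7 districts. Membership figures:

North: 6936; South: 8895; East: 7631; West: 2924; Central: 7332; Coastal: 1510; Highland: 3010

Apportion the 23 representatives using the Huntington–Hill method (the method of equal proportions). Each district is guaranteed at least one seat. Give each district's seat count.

With divisor 1673: modified quotas North 4.146, South 5.317, East 4.561, West 1.748, Central 4.383, Coastal 0.903, Highland 1.799.
Geometric-mean thresholds: North √(4·5)=4.472, South √(5·6)=5.477, East √(4·5)=4.472, West √(1·2)=1.414, Central √(4·5)=4.472, Coastal (min 1), Highland √(1·2)=1.414.
Each quota rounded against its threshold gives North 4, South 5, East 5, West 2, Central 4, Coastal 1, Highland 2 (total 23).

North=4; South=5; East=5; West=2; Central=4; Coastal=1; Highland=2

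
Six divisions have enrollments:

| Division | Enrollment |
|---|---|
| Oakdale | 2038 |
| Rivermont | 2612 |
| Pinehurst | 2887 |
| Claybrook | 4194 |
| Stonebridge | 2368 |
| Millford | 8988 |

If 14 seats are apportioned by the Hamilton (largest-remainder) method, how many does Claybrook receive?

3

Standard divisor: 23087 ÷ 14 ≈ 1649.071.
Standard quotas: Oakdale 1.2358, Rivermont 1.5839, Pinehurst 1.7507, Claybrook 2.5432, Stonebridge 1.4360, Millford 5.4503.
Lower quotas: Oakdale 1, Rivermont 1, Pinehurst 1, Claybrook 2, Stonebridge 1, Millford 5 (sum 11, leaving 3 seats).
Remainders in descending order: Pinehurst 0.7507, Rivermont 0.5839, Claybrook 0.5432, Millford 0.4503, Stonebridge 0.4360, Oakdale 0.2358.
The surplus seats go to Pinehurst, Rivermont, Claybrook.
Claybrook receives 3.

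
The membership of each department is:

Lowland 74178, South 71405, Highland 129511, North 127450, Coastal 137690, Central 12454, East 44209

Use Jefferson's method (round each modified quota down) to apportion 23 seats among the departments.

Standard divisor 596897/23 ≈ 25952.043; standard quotas: Lowland 2.858, South 2.751, Highland 4.990, North 4.911, Coastal 5.306, Central 0.480, East 1.703.
Rounding down gives 2, 2, 4, 4, 5, 0, 1 = 18 seats, so the divisor must be adjusted.
With modified divisor 22500: modified quotas Lowland 3.297, South 3.174, Highland 5.756, North 5.664, Coastal 6.120, Central 0.554, East 1.965.
Rounding down: Lowland 3, South 3, Highland 5, North 5, Coastal 6, Central 0, East 1 (total 23).

Lowland=3; South=3; Highland=5; North=5; Coastal=6; Central=0; East=1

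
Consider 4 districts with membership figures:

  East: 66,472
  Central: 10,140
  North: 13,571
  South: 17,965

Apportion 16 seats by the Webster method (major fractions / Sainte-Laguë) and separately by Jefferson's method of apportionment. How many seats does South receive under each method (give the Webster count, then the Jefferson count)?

Webster: East 10, Central 1, North 2, South 3.
Jefferson: East 11, Central 1, North 2, South 2.
South gets 3 under Webster and 2 under Jefferson.

3 and 2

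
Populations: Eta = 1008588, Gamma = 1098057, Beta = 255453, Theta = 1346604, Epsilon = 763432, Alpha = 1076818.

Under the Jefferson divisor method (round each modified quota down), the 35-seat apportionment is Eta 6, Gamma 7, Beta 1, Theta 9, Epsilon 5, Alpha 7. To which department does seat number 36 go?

Eta

Priority for the next seat is population ÷ (current seats + 1).
Priorities: Eta 144084.000, Gamma 137257.125, Beta 127726.500, Theta 134660.400, Epsilon 127238.667, Alpha 134602.250.
Highest priority: Eta.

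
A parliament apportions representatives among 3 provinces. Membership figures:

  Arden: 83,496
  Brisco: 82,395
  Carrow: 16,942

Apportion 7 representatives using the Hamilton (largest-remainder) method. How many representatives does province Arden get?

Standard divisor: 182833 ÷ 7 = 26119.
Standard quotas: Arden 3.1968, Brisco 3.1546, Carrow 0.6486.
Lower quotas: Arden 3, Brisco 3, Carrow 0 (sum 6, leaving 1 seat).
Remainders in descending order: Carrow 0.6486, Arden 0.1968, Brisco 0.1546.
Largest remainder: Carrow receives the extra seat.
Arden receives 3.

3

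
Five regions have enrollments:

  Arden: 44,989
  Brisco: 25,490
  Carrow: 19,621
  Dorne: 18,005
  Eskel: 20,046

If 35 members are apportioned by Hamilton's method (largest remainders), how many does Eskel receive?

6

Total 128151; standard divisor 128151/35 ≈ 3661.457.
Standard quotas: Arden 12.2872, Brisco 6.9617, Carrow 5.3588, Dorne 4.9174, Eskel 5.4749.
Lower quotas: Arden 12, Brisco 6, Carrow 5, Dorne 4, Eskel 5 (sum 32, leaving 3 seats).
Remainders in descending order: Brisco 0.9617, Dorne 0.9174, Eskel 0.4749, Carrow 0.3588, Arden 0.2872.
The surplus seats go to Brisco, Dorne, Eskel.
Eskel receives 6.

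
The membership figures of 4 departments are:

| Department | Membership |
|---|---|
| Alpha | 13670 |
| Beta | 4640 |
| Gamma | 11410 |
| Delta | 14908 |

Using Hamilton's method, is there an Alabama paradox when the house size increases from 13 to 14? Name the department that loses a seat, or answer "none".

Beta

At 13 seats: Alpha 4, Beta 2, Gamma 3, Delta 4.
At 14 seats: Alpha 4, Beta 1, Gamma 4, Delta 5.
Beta drops from 2 to 1.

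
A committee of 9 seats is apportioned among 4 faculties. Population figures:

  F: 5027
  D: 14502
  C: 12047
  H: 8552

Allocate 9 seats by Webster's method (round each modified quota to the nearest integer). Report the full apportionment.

Standard divisor 40128/9 ≈ 4458.667; standard quotas: F 1.127, D 3.253, C 2.702, H 1.918.
Rounding to the nearest integer gives F 1, D 3, C 3, H 2 — total 9, matching the house size, so no adjustment is needed.

F 1; D 3; C 3; H 2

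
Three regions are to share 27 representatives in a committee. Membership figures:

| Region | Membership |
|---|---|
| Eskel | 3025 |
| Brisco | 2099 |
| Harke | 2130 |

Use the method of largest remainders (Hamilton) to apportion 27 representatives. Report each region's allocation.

Eskel=11; Brisco=8; Harke=8

Total 7254; standard divisor 7254/27 ≈ 268.667.
Standard quotas: Eskel 11.259, Brisco 7.813, Harke 7.928.
Lower quotas: Eskel 11, Brisco 7, Harke 7 (sum 25, leaving 2 seats).
Remainders in descending order: Harke 0.928, Brisco 0.813, Eskel 0.259.
The surplus seats go to Harke, Brisco.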